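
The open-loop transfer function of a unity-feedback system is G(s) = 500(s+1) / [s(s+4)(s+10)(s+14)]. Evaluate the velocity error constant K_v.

25/28

System type = 1 (one pole at s=0).
K_v = lim_{s→0} s·G(s) = 500·1 / (4·10·14) = 25/28.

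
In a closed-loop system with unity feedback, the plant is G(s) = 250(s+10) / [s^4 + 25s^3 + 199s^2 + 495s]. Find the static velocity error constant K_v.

500/99

Factoring s from the denominator leaves a polynomial with constant term 495, so the system is type 1.
K_v = lim_{s→0} s·G(s) = 250·10 / 495 = 500/99.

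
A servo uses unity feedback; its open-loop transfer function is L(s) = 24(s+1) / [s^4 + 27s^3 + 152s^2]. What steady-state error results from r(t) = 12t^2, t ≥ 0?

152

The denominator has no term below 152s^2 — 2 poles at s=0, type 2.
K_a = lim_{s→0} s^2·L(s) = 24·1 / 152 = 3/19.
r(t) = 12t^2 gives R(s) = 24/s^3.
e_ss = 24/K_a = 24/(3/19) = 152.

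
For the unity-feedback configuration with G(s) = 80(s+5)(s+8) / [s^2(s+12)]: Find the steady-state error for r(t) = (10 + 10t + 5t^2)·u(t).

G(s) has two factors of s in the denominator, so the system is type 2. Treating each term separately:
  • 10: tracked with zero error.
  • 10t: tracked with zero error.
  • 5t^2: e_ss = 10/K_a with K_a=800/3 → 0.0375.
Total e_ss = 0.0375.

0.0375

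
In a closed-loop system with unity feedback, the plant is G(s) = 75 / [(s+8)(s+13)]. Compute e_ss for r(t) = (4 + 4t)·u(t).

infinity

System type = 0 (no poles at s=0). By superposition:
  • 4: e_ss = 4/(1+K_p) with K_p=75/104 → 416/179.
  • 4t: a type-0 system cannot track it, e_ss → ∞.
The unbounded component dominates.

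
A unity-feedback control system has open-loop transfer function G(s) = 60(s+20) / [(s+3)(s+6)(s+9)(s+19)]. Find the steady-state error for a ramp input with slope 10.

infinity

System type = 0 (no poles at s=0).
K_v = lim_{s→0} s·G(s) = 0; the steady-state error to this ramp input grows without bound.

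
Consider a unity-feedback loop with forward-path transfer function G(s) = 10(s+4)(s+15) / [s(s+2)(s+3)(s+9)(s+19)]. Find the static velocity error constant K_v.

100/171

The open loop has one pole at the origin → type 1 system.
K_v = lim_{s→0} s·G(s) = 10·4·15 / (2·3·9·19) = 100/171.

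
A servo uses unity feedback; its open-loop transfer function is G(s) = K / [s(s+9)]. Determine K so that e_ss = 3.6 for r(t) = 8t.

20

System type = 1 (one pole at s=0).
K_v = lim_{s→0} s·G(s) = K / (9) = (1/9)·K.
e_ss = 8/K_v = 3.6 ⇒ K_v = 20/9 ⇒ K = (20/9)/(1/9) = 20.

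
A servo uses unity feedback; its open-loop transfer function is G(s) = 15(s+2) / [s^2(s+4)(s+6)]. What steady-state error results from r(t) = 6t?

System type = 2 (two poles at s=0).
K_v = ∞ for a type-2 system; e_ss to a ramp is zero.

0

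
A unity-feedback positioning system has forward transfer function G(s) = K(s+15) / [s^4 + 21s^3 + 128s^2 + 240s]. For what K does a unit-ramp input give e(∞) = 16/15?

15

Lowest-order denominator term is 240s, so the open loop has 1 pole at the origin → type 1 system.
K_v = lim_{s→0} s·G(s) = K·15 / 240 = 0.0625·K.
e_ss = 1/K_v = 16/15 ⇒ K_v = 0.9375 ⇒ K = 0.9375/0.0625 = 15.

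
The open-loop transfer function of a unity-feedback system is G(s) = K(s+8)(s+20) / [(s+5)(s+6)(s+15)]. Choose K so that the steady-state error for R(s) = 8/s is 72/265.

80

The open loop has no poles at the origin → type 0 system.
K_p = lim_{s→0} G(s) = K·8·20 / (5·6·15) = (16/45)·K.
e_ss = 8/(1 + K_p) = 72/265 ⇒ 1 + (16/45)·K = 265/9 ⇒ K = 80.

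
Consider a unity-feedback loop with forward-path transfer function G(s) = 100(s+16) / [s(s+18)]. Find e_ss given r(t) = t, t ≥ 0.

9/800

The open loop has one pole at the origin → type 1 system.
K_v = lim_{s→0} s·G(s) = 100·16 / (18) = 800/9.
e_ss = 1/K_v = 1/(800/9) = 9/800.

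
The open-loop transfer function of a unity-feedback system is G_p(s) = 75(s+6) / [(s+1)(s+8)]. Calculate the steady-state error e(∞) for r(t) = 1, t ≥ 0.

System type = 0 (no poles at s=0).
K_p = lim_{s→0} G_p(s) = 75·6 / (1·8) = 56.25.
e_ss = 1/(1 + K_p) = 1/57.25 = 4/229.

4/229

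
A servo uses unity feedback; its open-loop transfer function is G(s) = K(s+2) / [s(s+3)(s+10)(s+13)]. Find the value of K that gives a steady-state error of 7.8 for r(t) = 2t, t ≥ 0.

50

System type = 1 (one pole at s=0).
K_v = lim_{s→0} s·G(s) = K·2 / (3·10·13) = (1/195)·K.
e_ss = 2/K_v = 7.8 ⇒ K_v = 10/39 ⇒ K = (10/39)/(1/195) = 50.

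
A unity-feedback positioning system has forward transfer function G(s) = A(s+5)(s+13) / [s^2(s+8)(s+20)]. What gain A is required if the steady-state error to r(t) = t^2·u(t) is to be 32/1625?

250

Two free integrators in G(s): this is a type 2 system.
K_a = lim_{s→0} s^2·G(s) = A·5·13 / (8·20) = (13/32)·A.
e_ss = 2/K_a = 32/1625 ⇒ K_a = 101.5625 ⇒ A = 101.5625/(13/32) = 250.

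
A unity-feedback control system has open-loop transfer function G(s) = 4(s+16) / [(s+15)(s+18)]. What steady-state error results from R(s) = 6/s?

810/167

The open loop has no poles at the origin → type 0 system.
K_p = lim_{s→0} G(s) = 4·16 / (15·18) = 32/135.
e_ss = 6/(1 + K_p) = 6/(167/135) = 810/167.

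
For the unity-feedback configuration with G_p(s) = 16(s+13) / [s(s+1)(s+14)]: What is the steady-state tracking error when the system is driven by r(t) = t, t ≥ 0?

7/104

System type = 1 (one pole at s=0).
K_v = lim_{s→0} s·G_p(s) = 16·13 / (1·14) = 104/7.
e_ss = 1/K_v = 1/(104/7) = 7/104.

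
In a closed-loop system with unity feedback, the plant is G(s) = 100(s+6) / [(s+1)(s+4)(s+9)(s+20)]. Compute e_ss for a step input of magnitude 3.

The open loop has no poles at the origin → type 0 system.
K_p = lim_{s→0} G(s) = 100·6 / (1·4·9·20) = 5/6.
e_ss = 3/(1 + K_p) = 3/(11/6) = 18/11.

18/11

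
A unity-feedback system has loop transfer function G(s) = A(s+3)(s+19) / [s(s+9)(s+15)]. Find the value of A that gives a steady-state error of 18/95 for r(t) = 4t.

50

System type = 1 (one pole at s=0).
K_v = lim_{s→0} s·G(s) = A·3·19 / (9·15) = (19/45)·A.
e_ss = 4/K_v = 18/95 ⇒ K_v = 190/9 ⇒ A = (190/9)/(19/45) = 50.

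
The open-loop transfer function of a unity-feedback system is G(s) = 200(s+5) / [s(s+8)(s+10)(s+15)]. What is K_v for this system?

System type = 1 (one pole at s=0).
K_v = lim_{s→0} s·G(s) = 200·5 / (8·10·15) = 5/6.

5/6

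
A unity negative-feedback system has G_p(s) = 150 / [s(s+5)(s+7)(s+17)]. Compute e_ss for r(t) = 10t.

119/3

The open loop has one pole at the origin → type 1 system.
K_v = lim_{s→0} s·G_p(s) = 150 / (5·7·17) = 30/119.
e_ss = 10/K_v = 10/(30/119) = 119/3.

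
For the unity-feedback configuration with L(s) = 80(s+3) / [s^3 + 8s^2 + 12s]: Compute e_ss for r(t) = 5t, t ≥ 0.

0.25

Factoring s from the denominator leaves a polynomial with constant term 12, so the system is type 1.
K_v = lim_{s→0} s·L(s) = 80·3 / 12 = 20.
e_ss = 5/K_v = 5/20 = 0.25.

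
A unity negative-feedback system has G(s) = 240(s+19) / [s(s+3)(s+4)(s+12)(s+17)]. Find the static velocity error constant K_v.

95/51

One free integrator in G(s): this is a type 1 system.
K_v = lim_{s→0} s·G(s) = 240·19 / (3·4·12·17) = 95/51.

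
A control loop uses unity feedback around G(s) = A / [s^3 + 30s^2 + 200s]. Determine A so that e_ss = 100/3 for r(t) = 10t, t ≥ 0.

60

Factoring s from the denominator leaves a polynomial with constant term 200, so the system is type 1.
K_v = lim_{s→0} s·G(s) = A / 200 = 0.005·A.
e_ss = 10/K_v = 100/3 ⇒ K_v = 0.3 ⇒ A = 0.3/0.005 = 60.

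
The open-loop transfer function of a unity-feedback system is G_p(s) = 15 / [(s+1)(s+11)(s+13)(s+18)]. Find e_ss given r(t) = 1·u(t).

858/863

The open loop has no poles at the origin → type 0 system.
K_p = lim_{s→0} G_p(s) = 15 / (1·11·13·18) = 5/858.
e_ss = 1/(1 + K_p) = 1/(863/858) = 858/863.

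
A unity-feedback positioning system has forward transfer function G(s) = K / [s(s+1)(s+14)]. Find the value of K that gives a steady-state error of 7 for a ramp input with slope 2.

The open loop has one pole at the origin → type 1 system.
K_v = lim_{s→0} s·G(s) = K / (1·14) = (1/14)·K.
e_ss = 2/K_v = 7 ⇒ K_v = 2/7 ⇒ K = (2/7)/(1/14) = 4.

4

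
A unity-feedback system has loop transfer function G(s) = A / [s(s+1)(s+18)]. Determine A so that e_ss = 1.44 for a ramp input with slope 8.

The open loop has one pole at the origin → type 1 system.
K_v = lim_{s→0} s·G(s) = A / (1·18) = (1/18)·A.
e_ss = 8/K_v = 1.44 ⇒ K_v = 50/9 ⇒ A = (50/9)/(1/18) = 100.

100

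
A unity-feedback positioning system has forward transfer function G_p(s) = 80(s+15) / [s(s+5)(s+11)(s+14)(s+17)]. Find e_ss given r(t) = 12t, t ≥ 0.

130.9

One free integrator in G_p(s): this is a type 1 system.
K_v = lim_{s→0} s·G_p(s) = 80·15 / (5·11·14·17) = 120/1309.
e_ss = 12/K_v = 12/(120/1309) = 130.9.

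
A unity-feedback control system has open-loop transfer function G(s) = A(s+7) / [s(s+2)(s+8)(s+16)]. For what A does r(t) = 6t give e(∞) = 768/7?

G(s) has one factor of s in the denominator, so the system is type 1.
K_v = lim_{s→0} s·G(s) = A·7 / (2·8·16) = (7/256)·A.
e_ss = 6/K_v = 768/7 ⇒ K_v = 7/128 ⇒ A = (7/128)/(7/256) = 2.

2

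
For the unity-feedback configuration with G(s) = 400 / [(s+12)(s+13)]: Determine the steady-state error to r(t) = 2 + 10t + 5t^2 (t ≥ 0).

infinity

The open loop has no poles at the origin → type 0 system. Taking each input component in turn:
  • 2: e_ss = 2/(1+K_p) with K_p=100/39 → 78/139.
  • 10t: a type-0 system cannot track it, e_ss → ∞.
  • 5t^2: a type-0 system cannot track it, e_ss → ∞.
The unbounded component dominates.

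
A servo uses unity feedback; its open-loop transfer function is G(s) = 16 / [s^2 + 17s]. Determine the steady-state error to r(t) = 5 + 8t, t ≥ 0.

8.5

Lowest-order denominator term is 17s, so the open loop has 1 pole at the origin → type 1 system. Treating each term separately:
  • 5: tracked with zero error.
  • 8t: e_ss = 8/K_v with K_v=16/17 → 8.5.
Total e_ss = 8.5.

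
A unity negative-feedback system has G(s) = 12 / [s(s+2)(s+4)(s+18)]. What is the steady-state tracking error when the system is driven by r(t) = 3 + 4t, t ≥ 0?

48

The open loop has one pole at the origin → type 1 system. By superposition:
  • 3: tracked with zero error.
  • 4t: e_ss = 4/K_v with K_v=1/12 → 48.
Total e_ss = 48.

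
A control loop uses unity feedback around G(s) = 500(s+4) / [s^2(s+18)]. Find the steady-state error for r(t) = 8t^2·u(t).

0.144

G(s) has two factors of s in the denominator, so the system is type 2.
K_a = lim_{s→0} s^2·G(s) = 500·4 / (18) = 1000/9.
r(t) = 8t^2 gives R(s) = 16/s^3.
e_ss = 16/K_a = 16/(1000/9) = 0.144.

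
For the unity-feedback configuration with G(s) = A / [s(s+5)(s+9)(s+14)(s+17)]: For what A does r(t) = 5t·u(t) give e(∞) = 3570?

15

System type = 1 (one pole at s=0).
K_v = lim_{s→0} s·G(s) = A / (5·9·14·17) = (1/10710)·A.
e_ss = 5/K_v = 3570 ⇒ K_v = 1/714 ⇒ A = (1/714)/(1/10710) = 15.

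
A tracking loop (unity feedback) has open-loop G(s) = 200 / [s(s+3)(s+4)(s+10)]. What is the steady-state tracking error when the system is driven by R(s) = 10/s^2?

6

System type = 1 (one pole at s=0).
K_v = lim_{s→0} s·G(s) = 200 / (3·4·10) = 5/3.
e_ss = 10/K_v = 10/(5/3) = 6.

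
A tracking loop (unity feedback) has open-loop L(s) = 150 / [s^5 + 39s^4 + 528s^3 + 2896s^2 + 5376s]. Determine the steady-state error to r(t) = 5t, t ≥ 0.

Factoring s from the denominator leaves a polynomial with constant term 5376, so the system is type 1.
K_v = lim_{s→0} s·L(s) = 150 / 5376 = 25/896.
e_ss = 5/K_v = 5/(25/896) = 179.2.

179.2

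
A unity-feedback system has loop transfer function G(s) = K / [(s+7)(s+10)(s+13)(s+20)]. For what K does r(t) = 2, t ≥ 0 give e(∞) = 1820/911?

20

The open loop has no poles at the origin → type 0 system.
K_p = lim_{s→0} G(s) = K / (7·10·13·20) = (1/18200)·K.
e_ss = 2/(1 + K_p) = 1820/911 ⇒ 1 + (1/18200)·K = 911/910 ⇒ K = 20.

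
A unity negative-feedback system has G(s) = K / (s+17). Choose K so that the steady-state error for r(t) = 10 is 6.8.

8

System type = 0 (no poles at s=0).
K_p = lim_{s→0} G(s) = K / (17) = (1/17)·K.
e_ss = 10/(1 + K_p) = 6.8 ⇒ 1 + (1/17)·K = 25/17 ⇒ K = 8.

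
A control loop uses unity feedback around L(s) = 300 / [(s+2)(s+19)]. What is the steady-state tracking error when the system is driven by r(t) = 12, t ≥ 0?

No free integrators in L(s): this is a type 0 system.
K_p = lim_{s→0} L(s) = 300 / (2·19) = 150/19.
e_ss = 12/(1 + K_p) = 12/(169/19) = 228/169.

228/169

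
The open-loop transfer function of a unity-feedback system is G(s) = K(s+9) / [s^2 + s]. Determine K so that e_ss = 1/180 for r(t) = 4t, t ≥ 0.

80

Factoring s from the denominator leaves a polynomial with constant term 1, so the system is type 1.
K_v = lim_{s→0} s·G(s) = K·9 / 1 = 9·K.
e_ss = 4/K_v = 1/180 ⇒ K_v = 720 ⇒ K = 720/9 = 80.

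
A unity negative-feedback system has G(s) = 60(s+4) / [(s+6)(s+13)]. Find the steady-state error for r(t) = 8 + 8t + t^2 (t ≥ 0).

infinity

The open loop has no poles at the origin → type 0 system. Taking each input component in turn:
  • 8: e_ss = 8/(1+K_p) with K_p=40/13 → 104/53.
  • 8t: a type-0 system cannot track it, e_ss → ∞.
  • t^2: a type-0 system cannot track it, e_ss → ∞.
The unbounded component dominates.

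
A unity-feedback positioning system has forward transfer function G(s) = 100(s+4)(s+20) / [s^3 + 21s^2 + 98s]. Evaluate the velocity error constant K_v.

4000/49

The denominator has no term below 98s — 1 pole at s=0, type 1.
K_v = lim_{s→0} s·G(s) = 100·4·20 / 98 = 4000/49.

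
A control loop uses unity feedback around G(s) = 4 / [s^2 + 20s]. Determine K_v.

0.2

The denominator has no term below 20s — 1 pole at s=0, type 1.
K_v = lim_{s→0} s·G(s) = 4 / 20 = 0.2.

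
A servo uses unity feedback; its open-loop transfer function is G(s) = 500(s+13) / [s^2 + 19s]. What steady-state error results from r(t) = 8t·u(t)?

38/1625

Factoring s from the denominator leaves a polynomial with constant term 19, so the system is type 1.
K_v = lim_{s→0} s·G(s) = 500·13 / 19 = 6500/19.
e_ss = 8/K_v = 8/(6500/19) = 38/1625.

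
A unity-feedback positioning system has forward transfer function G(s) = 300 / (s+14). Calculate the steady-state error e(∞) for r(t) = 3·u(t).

21/157

G(s) has no factors of s in the denominator, so the system is type 0.
K_p = lim_{s→0} G(s) = 300 / (14) = 150/7.
e_ss = 3/(1 + K_p) = 3/(157/7) = 21/157.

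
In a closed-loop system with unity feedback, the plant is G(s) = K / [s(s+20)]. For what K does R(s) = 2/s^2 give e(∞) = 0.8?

50

One free integrator in G(s): this is a type 1 system.
K_v = lim_{s→0} s·G(s) = K / (20) = 0.05·K.
e_ss = 2/K_v = 0.8 ⇒ K_v = 2.5 ⇒ K = 2.5/0.05 = 50.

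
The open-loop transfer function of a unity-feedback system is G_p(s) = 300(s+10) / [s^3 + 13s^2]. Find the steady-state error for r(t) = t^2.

The denominator has no term below 13s^2 — 2 poles at s=0, type 2.
K_a = lim_{s→0} s^2·G_p(s) = 300·10 / 13 = 3000/13.
r(t) = t^2 gives R(s) = 2/s^3.
e_ss = 2/K_a = 2/(3000/13) = 13/1500.

13/1500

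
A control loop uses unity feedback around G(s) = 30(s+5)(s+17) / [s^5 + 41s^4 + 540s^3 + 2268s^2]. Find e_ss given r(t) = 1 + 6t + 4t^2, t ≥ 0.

3024/425

Lowest-order denominator term is 2268s^2, so the open loop has 2 poles at the origin → type 2 system. Treating each term separately:
  • 1: tracked with zero error.
  • 6t: tracked with zero error.
  • 4t^2: e_ss = 8/K_a with K_a=425/378 → 3024/425.
Total e_ss = 3024/425.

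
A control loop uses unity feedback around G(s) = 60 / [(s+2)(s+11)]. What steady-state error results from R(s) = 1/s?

The open loop has no poles at the origin → type 0 system.
K_p = lim_{s→0} G(s) = 60 / (2·11) = 30/11.
e_ss = 1/(1 + K_p) = 1/(41/11) = 11/41.

11/41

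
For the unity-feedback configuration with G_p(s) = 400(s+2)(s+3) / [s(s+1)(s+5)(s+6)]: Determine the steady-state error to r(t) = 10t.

One free integrator in G_p(s): this is a type 1 system.
K_v = lim_{s→0} s·G_p(s) = 400·2·3 / (1·5·6) = 80.
e_ss = 10/K_v = 10/80 = 0.125.

0.125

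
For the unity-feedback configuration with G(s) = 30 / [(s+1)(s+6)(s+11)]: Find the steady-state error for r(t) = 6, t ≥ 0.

4.125

The open loop has no poles at the origin → type 0 system.
K_p = lim_{s→0} G(s) = 30 / (1·6·11) = 5/11.
e_ss = 6/(1 + K_p) = 6/(16/11) = 4.125.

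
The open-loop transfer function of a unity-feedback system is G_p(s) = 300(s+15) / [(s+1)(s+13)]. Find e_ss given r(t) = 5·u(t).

65/4513

No free integrators in G_p(s): this is a type 0 system.
K_p = lim_{s→0} G_p(s) = 300·15 / (1·13) = 4500/13.
e_ss = 5/(1 + K_p) = 5/(4513/13) = 65/4513.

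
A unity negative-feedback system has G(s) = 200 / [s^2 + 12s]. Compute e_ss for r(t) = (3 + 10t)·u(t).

0.6

Factoring s from the denominator leaves a polynomial with constant term 12, so the system is type 1. Treating each term separately:
  • 3: tracked with zero error.
  • 10t: e_ss = 10/K_v with K_v=50/3 → 0.6.
Total e_ss = 0.6.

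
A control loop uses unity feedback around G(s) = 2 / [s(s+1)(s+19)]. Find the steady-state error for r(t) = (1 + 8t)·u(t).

76

The open loop has one pole at the origin → type 1 system. Taking each input component in turn:
  • 1: tracked with zero error.
  • 8t: e_ss = 8/K_v with K_v=2/19 → 76.
Total e_ss = 76.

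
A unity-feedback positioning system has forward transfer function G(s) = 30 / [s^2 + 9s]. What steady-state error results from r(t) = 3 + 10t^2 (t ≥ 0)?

infinity

Lowest-order denominator term is 9s, so the open loop has 1 pole at the origin → type 1 system. Treating each term separately:
  • 3: tracked with zero error.
  • 10t^2: a type-1 system cannot track it, e_ss → ∞.
The unbounded component dominates.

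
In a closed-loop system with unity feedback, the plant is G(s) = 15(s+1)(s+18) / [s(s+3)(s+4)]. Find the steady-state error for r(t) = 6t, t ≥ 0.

One free integrator in G(s): this is a type 1 system.
K_v = lim_{s→0} s·G(s) = 15·1·18 / (3·4) = 22.5.
e_ss = 6/K_v = 6/22.5 = 4/15.

4/15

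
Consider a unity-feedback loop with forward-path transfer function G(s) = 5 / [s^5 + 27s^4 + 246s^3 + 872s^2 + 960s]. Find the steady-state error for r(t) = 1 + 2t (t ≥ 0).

384

The denominator has no term below 960s — 1 pole at s=0, type 1. Taking each input component in turn:
  • 1: tracked with zero error.
  • 2t: e_ss = 2/K_v with K_v=1/192 → 384.
Total e_ss = 384.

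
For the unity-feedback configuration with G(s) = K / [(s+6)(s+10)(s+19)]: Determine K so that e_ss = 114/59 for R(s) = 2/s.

System type = 0 (no poles at s=0).
K_p = lim_{s→0} G(s) = K / (6·10·19) = (1/1140)·K.
e_ss = 2/(1 + K_p) = 114/59 ⇒ 1 + (1/1140)·K = 59/57 ⇒ K = 40.

40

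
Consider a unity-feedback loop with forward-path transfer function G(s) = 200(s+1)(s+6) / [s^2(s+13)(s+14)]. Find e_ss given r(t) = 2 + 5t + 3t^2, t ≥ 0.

System type = 2 (two poles at s=0). Treating each term separately:
  • 2: tracked with zero error.
  • 5t: tracked with zero error.
  • 3t^2: e_ss = 6/K_a with K_a=600/91 → 0.91.
Total e_ss = 0.91.

0.91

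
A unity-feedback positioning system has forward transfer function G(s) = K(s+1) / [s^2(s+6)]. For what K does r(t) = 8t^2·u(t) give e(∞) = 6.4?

15

System type = 2 (two poles at s=0).
K_a = lim_{s→0} s^2·G(s) = K·1 / (6) = (1/6)·K.
e_ss = 16/K_a = 6.4 ⇒ K_a = 2.5 ⇒ K = 2.5/(1/6) = 15.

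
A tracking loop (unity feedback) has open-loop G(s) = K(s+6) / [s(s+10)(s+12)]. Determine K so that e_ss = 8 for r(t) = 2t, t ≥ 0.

5

The open loop has one pole at the origin → type 1 system.
K_v = lim_{s→0} s·G(s) = K·6 / (10·12) = 0.05·K.
e_ss = 2/K_v = 8 ⇒ K_v = 0.25 ⇒ K = 0.25/0.05 = 5.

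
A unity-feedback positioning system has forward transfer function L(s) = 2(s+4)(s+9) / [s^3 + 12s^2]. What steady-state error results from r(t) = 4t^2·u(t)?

4/3

The denominator has no term below 12s^2 — 2 poles at s=0, type 2.
K_a = lim_{s→0} s^2·L(s) = 2·4·9 / 12 = 6.
r(t) = 4t^2 gives R(s) = 8/s^3.
e_ss = 8/K_a = 8/6 = 4/3.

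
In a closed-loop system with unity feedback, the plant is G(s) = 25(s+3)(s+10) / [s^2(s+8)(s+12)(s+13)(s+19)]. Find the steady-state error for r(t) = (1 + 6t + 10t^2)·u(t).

632.32

G(s) has two factors of s in the denominator, so the system is type 2. Treating each term separately:
  • 1: tracked with zero error.
  • 6t: tracked with zero error.
  • 10t^2: e_ss = 20/K_a with K_a=125/3952 → 632.32.
Total e_ss = 632.32.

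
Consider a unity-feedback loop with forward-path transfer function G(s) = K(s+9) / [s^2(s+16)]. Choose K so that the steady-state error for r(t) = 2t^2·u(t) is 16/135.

The open loop has two poles at the origin → type 2 system.
K_a = lim_{s→0} s^2·G(s) = K·9 / (16) = 0.5625·K.
e_ss = 4/K_a = 16/135 ⇒ K_a = 33.75 ⇒ K = 33.75/0.5625 = 60.

60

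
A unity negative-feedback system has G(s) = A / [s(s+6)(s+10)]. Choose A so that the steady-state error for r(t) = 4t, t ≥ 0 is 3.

80

The open loop has one pole at the origin → type 1 system.
K_v = lim_{s→0} s·G(s) = A / (6·10) = (1/60)·A.
e_ss = 4/K_v = 3 ⇒ K_v = 4/3 ⇒ A = (4/3)/(1/60) = 80.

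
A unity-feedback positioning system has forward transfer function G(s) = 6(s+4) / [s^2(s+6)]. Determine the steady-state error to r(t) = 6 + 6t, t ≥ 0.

0

Two free integrators in G(s): this is a type 2 system. By superposition:
  • 6: tracked with zero error.
  • 6t: tracked with zero error.
Total e_ss = 0.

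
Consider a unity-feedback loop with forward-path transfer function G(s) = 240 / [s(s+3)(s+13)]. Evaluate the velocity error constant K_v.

One free integrator in G(s): this is a type 1 system.
K_v = lim_{s→0} s·G(s) = 240 / (3·13) = 80/13.

80/13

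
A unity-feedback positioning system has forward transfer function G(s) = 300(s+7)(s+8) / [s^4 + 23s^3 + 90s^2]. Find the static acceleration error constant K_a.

The denominator has no term below 90s^2 — 2 poles at s=0, type 2.
K_a = lim_{s→0} s^2·G(s) = 300·7·8 / 90 = 560/3.

560/3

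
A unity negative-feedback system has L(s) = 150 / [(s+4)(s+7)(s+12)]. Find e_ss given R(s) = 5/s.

280/81

The open loop has no poles at the origin → type 0 system.
K_p = lim_{s→0} L(s) = 150 / (4·7·12) = 25/56.
e_ss = 5/(1 + K_p) = 5/(81/56) = 280/81.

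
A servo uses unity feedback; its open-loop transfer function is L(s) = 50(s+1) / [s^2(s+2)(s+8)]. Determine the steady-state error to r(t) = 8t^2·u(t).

The open loop has two poles at the origin → type 2 system.
K_a = lim_{s→0} s^2·L(s) = 50·1 / (2·8) = 3.125.
r(t) = 8t^2 gives R(s) = 16/s^3.
e_ss = 16/K_a = 16/3.125 = 5.12.

5.12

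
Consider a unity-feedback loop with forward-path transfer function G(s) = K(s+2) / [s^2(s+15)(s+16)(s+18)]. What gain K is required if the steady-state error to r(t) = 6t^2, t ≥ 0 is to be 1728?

The open loop has two poles at the origin → type 2 system.
K_a = lim_{s→0} s^2·G(s) = K·2 / (15·16·18) = (1/2160)·K.
e_ss = 12/K_a = 1728 ⇒ K_a = 1/144 ⇒ K = (1/144)/(1/2160) = 15.

15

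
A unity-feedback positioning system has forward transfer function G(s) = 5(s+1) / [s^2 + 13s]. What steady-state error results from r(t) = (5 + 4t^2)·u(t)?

Lowest-order denominator term is 13s, so the open loop has 1 pole at the origin → type 1 system. Treating each term separately:
  • 5: tracked with zero error.
  • 4t^2: a type-1 system cannot track it, e_ss → ∞.
The unbounded component dominates.

infinity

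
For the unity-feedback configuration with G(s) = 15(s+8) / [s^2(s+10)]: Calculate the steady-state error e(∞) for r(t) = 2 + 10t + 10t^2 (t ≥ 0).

5/3

Two free integrators in G(s): this is a type 2 system. By superposition:
  • 2: tracked with zero error.
  • 10t: tracked with zero error.
  • 10t^2: e_ss = 20/K_a with K_a=12 → 5/3.
Total e_ss = 5/3.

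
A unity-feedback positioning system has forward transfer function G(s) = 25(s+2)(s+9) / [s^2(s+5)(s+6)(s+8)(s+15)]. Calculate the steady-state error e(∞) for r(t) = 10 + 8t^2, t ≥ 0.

128

G(s) has two factors of s in the denominator, so the system is type 2. Treating each term separately:
  • 10: tracked with zero error.
  • 8t^2: e_ss = 16/K_a with K_a=0.125 → 128.
Total e_ss = 128.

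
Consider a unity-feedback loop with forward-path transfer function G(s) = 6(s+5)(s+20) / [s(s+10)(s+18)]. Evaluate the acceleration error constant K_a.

The open loop has one pole at the origin → type 1 system.
K_a = lim_{s→0} s^2·G(s) = 0 (the extra factor of s kills the finite limit).

0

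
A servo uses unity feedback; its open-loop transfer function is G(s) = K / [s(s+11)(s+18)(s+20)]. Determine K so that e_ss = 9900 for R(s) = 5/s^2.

System type = 1 (one pole at s=0).
K_v = lim_{s→0} s·G(s) = K / (11·18·20) = (1/3960)·K.
e_ss = 5/K_v = 9900 ⇒ K_v = 1/1980 ⇒ K = (1/1980)/(1/3960) = 2.

2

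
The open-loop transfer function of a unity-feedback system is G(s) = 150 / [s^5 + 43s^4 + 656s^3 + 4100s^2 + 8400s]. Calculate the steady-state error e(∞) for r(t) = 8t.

Factoring s from the denominator leaves a polynomial with constant term 8400, so the system is type 1.
K_v = lim_{s→0} s·G(s) = 150 / 8400 = 1/56.
e_ss = 8/K_v = 8/(1/56) = 448.

448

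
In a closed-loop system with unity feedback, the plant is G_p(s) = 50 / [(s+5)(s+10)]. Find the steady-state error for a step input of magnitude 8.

4

The open loop has no poles at the origin → type 0 system.
K_p = lim_{s→0} G_p(s) = 50 / (5·10) = 1.
e_ss = 8/(1 + K_p) = 8/2 = 4.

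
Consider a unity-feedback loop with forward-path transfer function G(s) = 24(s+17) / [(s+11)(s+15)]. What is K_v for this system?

0

G(s) has no factors of s in the denominator, so the system is type 0.
K_v = lim_{s→0} s·G(s) = 0 (the extra factor of s kills the finite limit).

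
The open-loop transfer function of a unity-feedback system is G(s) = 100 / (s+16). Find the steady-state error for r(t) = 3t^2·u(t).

infinity

G(s) has no factors of s in the denominator, so the system is type 0.
For a type-0 system K_a = 0, so e_ss to a parabolic input is unbounded.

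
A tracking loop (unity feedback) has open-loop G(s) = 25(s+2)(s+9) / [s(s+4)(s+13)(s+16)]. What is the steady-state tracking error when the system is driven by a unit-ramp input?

System type = 1 (one pole at s=0).
K_v = lim_{s→0} s·G(s) = 25·2·9 / (4·13·16) = 225/416.
e_ss = 1/K_v = 1/(225/416) = 416/225.

416/225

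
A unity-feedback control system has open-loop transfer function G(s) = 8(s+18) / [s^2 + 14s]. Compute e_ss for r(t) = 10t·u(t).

35/36

Factoring s from the denominator leaves a polynomial with constant term 14, so the system is type 1.
K_v = lim_{s→0} s·G(s) = 8·18 / 14 = 72/7.
e_ss = 10/K_v = 10/(72/7) = 35/36.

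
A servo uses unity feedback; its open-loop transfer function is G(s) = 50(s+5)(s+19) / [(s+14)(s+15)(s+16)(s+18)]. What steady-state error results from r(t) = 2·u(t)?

12096/6523

System type = 0 (no poles at s=0).
K_p = lim_{s→0} G(s) = 50·5·19 / (14·15·16·18) = 475/6048.
e_ss = 2/(1 + K_p) = 2/(6523/6048) = 12096/6523.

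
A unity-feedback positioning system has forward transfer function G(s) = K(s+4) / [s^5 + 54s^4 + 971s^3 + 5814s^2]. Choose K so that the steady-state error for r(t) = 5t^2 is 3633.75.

Factoring s^2 from the denominator leaves a polynomial with constant term 5814, so the system is type 2.
K_a = lim_{s→0} s^2·G(s) = K·4 / 5814 = (2/2907)·K.
e_ss = 10/K_a = 3633.75 ⇒ K_a = 8/2907 ⇒ K = (8/2907)/(2/2907) = 4.

4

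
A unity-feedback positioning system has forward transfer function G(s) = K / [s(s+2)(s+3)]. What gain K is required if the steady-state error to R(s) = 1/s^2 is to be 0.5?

The open loop has one pole at the origin → type 1 system.
K_v = lim_{s→0} s·G(s) = K / (2·3) = (1/6)·K.
e_ss = 1/K_v = 0.5 ⇒ K_v = 2 ⇒ K = 2/(1/6) = 12.

12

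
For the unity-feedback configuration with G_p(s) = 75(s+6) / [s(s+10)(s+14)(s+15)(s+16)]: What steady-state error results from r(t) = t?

System type = 1 (one pole at s=0).
K_v = lim_{s→0} s·G_p(s) = 75·6 / (10·14·15·16) = 3/224.
e_ss = 1/K_v = 1/(3/224) = 224/3.

224/3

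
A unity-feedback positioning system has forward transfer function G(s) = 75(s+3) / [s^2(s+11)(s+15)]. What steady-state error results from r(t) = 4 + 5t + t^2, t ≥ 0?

System type = 2 (two poles at s=0). Taking each input component in turn:
  • 4: tracked with zero error.
  • 5t: tracked with zero error.
  • t^2: e_ss = 2/K_a with K_a=15/11 → 22/15.
Total e_ss = 22/15.

22/15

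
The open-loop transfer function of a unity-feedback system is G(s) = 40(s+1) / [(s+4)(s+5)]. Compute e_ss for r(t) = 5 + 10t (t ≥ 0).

System type = 0 (no poles at s=0). Taking each input component in turn:
  • 5: e_ss = 5/(1+K_p) with K_p=2 → 5/3.
  • 10t: a type-0 system cannot track it, e_ss → ∞.
The unbounded component dominates.

infinity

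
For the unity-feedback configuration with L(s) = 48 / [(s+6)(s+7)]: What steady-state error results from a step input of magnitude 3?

L(s) has no factors of s in the denominator, so the system is type 0.
K_p = lim_{s→0} L(s) = 48 / (6·7) = 8/7.
e_ss = 3/(1 + K_p) = 3/(15/7) = 1.4.

1.4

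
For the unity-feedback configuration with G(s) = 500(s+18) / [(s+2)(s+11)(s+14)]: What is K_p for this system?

2250/77

G(s) has no factors of s in the denominator, so the system is type 0.
K_p = lim_{s→0} G(s) = 500·18 / (2·11·14) = 2250/77.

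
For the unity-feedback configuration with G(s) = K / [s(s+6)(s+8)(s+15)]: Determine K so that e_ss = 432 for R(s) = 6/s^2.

One free integrator in G(s): this is a type 1 system.
K_v = lim_{s→0} s·G(s) = K / (6·8·15) = (1/720)·K.
e_ss = 6/K_v = 432 ⇒ K_v = 1/72 ⇒ K = (1/72)/(1/720) = 10.

10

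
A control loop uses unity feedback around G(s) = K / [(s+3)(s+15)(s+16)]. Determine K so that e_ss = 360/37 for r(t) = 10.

20

The open loop has no poles at the origin → type 0 system.
K_p = lim_{s→0} G(s) = K / (3·15·16) = (1/720)·K.
e_ss = 10/(1 + K_p) = 360/37 ⇒ 1 + (1/720)·K = 37/36 ⇒ K = 20.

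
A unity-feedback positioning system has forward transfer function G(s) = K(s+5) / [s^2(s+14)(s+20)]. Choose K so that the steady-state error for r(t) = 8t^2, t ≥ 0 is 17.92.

50

Two free integrators in G(s): this is a type 2 system.
K_a = lim_{s→0} s^2·G(s) = K·5 / (14·20) = (1/56)·K.
e_ss = 16/K_a = 17.92 ⇒ K_a = 25/28 ⇒ K = (25/28)/(1/56) = 50.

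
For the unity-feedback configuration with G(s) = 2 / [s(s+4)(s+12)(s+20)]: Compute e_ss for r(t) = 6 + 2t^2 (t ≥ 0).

The open loop has one pole at the origin → type 1 system. By superposition:
  • 6: tracked with zero error.
  • 2t^2: a type-1 system cannot track it, e_ss → ∞.
The unbounded component dominates.

infinity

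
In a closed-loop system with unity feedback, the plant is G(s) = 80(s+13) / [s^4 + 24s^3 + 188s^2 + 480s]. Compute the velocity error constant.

Factoring s from the denominator leaves a polynomial with constant term 480, so the system is type 1.
K_v = lim_{s→0} s·G(s) = 80·13 / 480 = 13/6.

13/6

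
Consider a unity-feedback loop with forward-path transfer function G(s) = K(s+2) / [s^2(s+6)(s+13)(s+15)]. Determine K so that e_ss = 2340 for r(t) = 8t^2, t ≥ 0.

System type = 2 (two poles at s=0).
K_a = lim_{s→0} s^2·G(s) = K·2 / (6·13·15) = (1/585)·K.
e_ss = 16/K_a = 2340 ⇒ K_a = 4/585 ⇒ K = (4/585)/(1/585) = 4.

4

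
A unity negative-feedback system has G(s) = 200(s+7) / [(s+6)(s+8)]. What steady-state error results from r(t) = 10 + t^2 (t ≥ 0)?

infinity

No free integrators in G(s): this is a type 0 system. By superposition:
  • 10: e_ss = 10/(1+K_p) with K_p=175/6 → 60/181.
  • t^2: a type-0 system cannot track it, e_ss → ∞.
The unbounded component dominates.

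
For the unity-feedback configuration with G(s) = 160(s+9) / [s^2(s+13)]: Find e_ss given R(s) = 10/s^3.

13/144

The open loop has two poles at the origin → type 2 system.
K_a = lim_{s→0} s^2·G(s) = 160·9 / (13) = 1440/13.
r(t) = 5t^2 gives R(s) = 10/s^3.
e_ss = 10/K_a = 10/(1440/13) = 13/144.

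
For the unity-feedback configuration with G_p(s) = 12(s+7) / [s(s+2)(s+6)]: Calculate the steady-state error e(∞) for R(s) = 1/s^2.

System type = 1 (one pole at s=0).
K_v = lim_{s→0} s·G_p(s) = 12·7 / (2·6) = 7.
e_ss = 1/K_v = 1/7.

1/7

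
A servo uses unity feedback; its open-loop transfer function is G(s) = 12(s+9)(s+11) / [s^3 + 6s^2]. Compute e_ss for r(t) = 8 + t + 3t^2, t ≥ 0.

Lowest-order denominator term is 6s^2, so the open loop has 2 poles at the origin → type 2 system. By superposition:
  • 8: tracked with zero error.
  • t: tracked with zero error.
  • 3t^2: e_ss = 6/K_a with K_a=198 → 1/33.
Total e_ss = 1/33.

1/33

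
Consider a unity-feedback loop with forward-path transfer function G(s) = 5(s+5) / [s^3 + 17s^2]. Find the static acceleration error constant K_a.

25/17

Factoring s^2 from the denominator leaves a polynomial with constant term 17, so the system is type 2.
K_a = lim_{s→0} s^2·G(s) = 5·5 / 17 = 25/17.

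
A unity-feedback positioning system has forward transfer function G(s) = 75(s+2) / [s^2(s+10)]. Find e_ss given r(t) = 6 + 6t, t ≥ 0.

0

Two free integrators in G(s): this is a type 2 system. Treating each term separately:
  • 6: tracked with zero error.
  • 6t: tracked with zero error.
Total e_ss = 0.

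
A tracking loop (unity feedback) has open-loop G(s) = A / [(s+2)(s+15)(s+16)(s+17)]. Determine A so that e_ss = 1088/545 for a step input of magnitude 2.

G(s) has no factors of s in the denominator, so the system is type 0.
K_p = lim_{s→0} G(s) = A / (2·15·16·17) = (1/8160)·A.
e_ss = 2/(1 + K_p) = 1088/545 ⇒ 1 + (1/8160)·A = 545/544 ⇒ A = 15.

15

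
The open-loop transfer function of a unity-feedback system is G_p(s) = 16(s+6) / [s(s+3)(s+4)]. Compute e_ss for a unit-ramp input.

The open loop has one pole at the origin → type 1 system.
K_v = lim_{s→0} s·G_p(s) = 16·6 / (3·4) = 8.
e_ss = 1/K_v = 1/8 = 0.125.

0.125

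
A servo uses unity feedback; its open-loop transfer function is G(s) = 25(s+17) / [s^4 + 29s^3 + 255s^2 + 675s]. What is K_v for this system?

17/27

The denominator has no term below 675s — 1 pole at s=0, type 1.
K_v = lim_{s→0} s·G(s) = 25·17 / 675 = 17/27.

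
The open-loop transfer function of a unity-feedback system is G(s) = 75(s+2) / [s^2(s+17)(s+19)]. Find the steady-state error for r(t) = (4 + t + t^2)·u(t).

System type = 2 (two poles at s=0). Treating each term separately:
  • 4: tracked with zero error.
  • t: tracked with zero error.
  • t^2: e_ss = 2/K_a with K_a=150/323 → 323/75.
Total e_ss = 323/75.

323/75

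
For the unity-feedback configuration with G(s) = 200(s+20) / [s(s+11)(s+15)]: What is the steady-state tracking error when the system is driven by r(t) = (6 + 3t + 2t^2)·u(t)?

G(s) has one factor of s in the denominator, so the system is type 1. Treating each term separately:
  • 6: tracked with zero error.
  • 3t: e_ss = 3/K_v with K_v=800/33 → 99/800.
  • 2t^2: a type-1 system cannot track it, e_ss → ∞.
The unbounded component dominates.

infinity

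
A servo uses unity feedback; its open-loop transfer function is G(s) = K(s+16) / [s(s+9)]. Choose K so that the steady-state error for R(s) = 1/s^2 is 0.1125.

5

G(s) has one factor of s in the denominator, so the system is type 1.
K_v = lim_{s→0} s·G(s) = K·16 / (9) = (16/9)·K.
e_ss = 1/K_v = 0.1125 ⇒ K_v = 80/9 ⇒ K = (80/9)/(16/9) = 5.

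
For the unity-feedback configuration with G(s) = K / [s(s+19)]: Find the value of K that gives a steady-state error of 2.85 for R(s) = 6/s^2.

System type = 1 (one pole at s=0).
K_v = lim_{s→0} s·G(s) = K / (19) = (1/19)·K.
e_ss = 6/K_v = 2.85 ⇒ K_v = 40/19 ⇒ K = (40/19)/(1/19) = 40.

40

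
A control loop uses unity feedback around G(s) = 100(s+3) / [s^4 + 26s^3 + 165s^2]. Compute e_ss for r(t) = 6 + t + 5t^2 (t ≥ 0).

Lowest-order denominator term is 165s^2, so the open loop has 2 poles at the origin → type 2 system. Treating each term separately:
  • 6: tracked with zero error.
  • t: tracked with zero error.
  • 5t^2: e_ss = 10/K_a with K_a=20/11 → 5.5.
Total e_ss = 5.5.

5.5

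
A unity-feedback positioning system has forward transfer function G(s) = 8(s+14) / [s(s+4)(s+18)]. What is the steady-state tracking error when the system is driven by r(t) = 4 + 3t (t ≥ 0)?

27/14

The open loop has one pole at the origin → type 1 system. Taking each input component in turn:
  • 4: tracked with zero error.
  • 3t: e_ss = 3/K_v with K_v=14/9 → 27/14.
Total e_ss = 27/14.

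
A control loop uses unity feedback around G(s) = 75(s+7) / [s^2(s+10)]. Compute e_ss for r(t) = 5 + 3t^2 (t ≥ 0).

4/35

The open loop has two poles at the origin → type 2 system. Treating each term separately:
  • 5: tracked with zero error.
  • 3t^2: e_ss = 6/K_a with K_a=52.5 → 4/35.
Total e_ss = 4/35.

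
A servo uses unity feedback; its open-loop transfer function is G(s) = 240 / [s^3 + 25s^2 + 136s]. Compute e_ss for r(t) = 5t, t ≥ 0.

The denominator has no term below 136s — 1 pole at s=0, type 1.
K_v = lim_{s→0} s·G(s) = 240 / 136 = 30/17.
e_ss = 5/K_v = 5/(30/17) = 17/6.

17/6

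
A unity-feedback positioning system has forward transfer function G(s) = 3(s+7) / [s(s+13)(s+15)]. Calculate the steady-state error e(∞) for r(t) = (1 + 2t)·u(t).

One free integrator in G(s): this is a type 1 system. Treating each term separately:
  • 1: tracked with zero error.
  • 2t: e_ss = 2/K_v with K_v=7/65 → 130/7.
Total e_ss = 130/7.

130/7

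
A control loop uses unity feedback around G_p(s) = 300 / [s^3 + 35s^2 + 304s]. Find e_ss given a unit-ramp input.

76/75

The denominator has no term below 304s — 1 pole at s=0, type 1.
K_v = lim_{s→0} s·G_p(s) = 300 / 304 = 75/76.
e_ss = 1/K_v = 1/(75/76) = 76/75.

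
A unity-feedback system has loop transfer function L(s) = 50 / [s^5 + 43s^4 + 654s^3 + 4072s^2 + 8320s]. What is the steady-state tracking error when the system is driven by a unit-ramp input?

166.4

The denominator has no term below 8320s — 1 pole at s=0, type 1.
K_v = lim_{s→0} s·L(s) = 50 / 8320 = 5/832.
e_ss = 1/K_v = 1/(5/832) = 166.4.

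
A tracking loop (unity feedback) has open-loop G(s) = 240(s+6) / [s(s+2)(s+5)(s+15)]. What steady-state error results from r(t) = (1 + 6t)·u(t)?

The open loop has one pole at the origin → type 1 system. Treating each term separately:
  • 1: tracked with zero error.
  • 6t: e_ss = 6/K_v with K_v=9.6 → 0.625.
Total e_ss = 0.625.

0.625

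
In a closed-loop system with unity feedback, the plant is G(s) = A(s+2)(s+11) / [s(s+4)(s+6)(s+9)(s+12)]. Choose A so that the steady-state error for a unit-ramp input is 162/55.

40

One free integrator in G(s): this is a type 1 system.
K_v = lim_{s→0} s·G(s) = A·2·11 / (4·6·9·12) = (11/1296)·A.
e_ss = 1/K_v = 162/55 ⇒ K_v = 55/162 ⇒ A = (55/162)/(11/1296) = 40.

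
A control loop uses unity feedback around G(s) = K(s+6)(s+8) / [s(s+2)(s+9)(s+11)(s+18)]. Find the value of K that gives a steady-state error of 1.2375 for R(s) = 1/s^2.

One free integrator in G(s): this is a type 1 system.
K_v = lim_{s→0} s·G(s) = K·6·8 / (2·9·11·18) = (4/297)·K.
e_ss = 1/K_v = 1.2375 ⇒ K_v = 80/99 ⇒ K = (80/99)/(4/297) = 60.

60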